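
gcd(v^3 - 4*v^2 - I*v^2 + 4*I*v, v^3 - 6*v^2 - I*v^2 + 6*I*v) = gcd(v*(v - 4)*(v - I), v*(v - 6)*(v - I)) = v^2 - I*v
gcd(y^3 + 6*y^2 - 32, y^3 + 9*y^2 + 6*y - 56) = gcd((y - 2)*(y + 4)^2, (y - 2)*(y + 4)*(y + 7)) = y^2 + 2*y - 8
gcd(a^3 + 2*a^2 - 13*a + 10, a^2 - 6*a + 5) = a - 1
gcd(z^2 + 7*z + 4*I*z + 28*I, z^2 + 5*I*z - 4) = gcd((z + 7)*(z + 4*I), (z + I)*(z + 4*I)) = z + 4*I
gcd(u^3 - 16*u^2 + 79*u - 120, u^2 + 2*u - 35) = u - 5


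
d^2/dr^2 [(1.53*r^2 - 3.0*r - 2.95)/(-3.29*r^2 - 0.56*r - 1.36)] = (70.582344*r^3 + 232.661562*r^2 - 47.92872*r - 34.778096)/(35.611289*r^6 + 18.184488*r^5 + 47.25756*r^4 + 15.2096*r^3 + 19.53504*r^2 + 3.107328*r + 2.515456)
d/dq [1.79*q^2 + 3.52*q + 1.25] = 3.58*q + 3.52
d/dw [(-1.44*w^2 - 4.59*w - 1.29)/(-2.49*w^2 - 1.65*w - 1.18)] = (-9.0531*w^2 - 3.0258*w + 3.2877)/(6.2001*w^4 + 8.217*w^3 + 8.5989*w^2 + 3.894*w + 1.3924)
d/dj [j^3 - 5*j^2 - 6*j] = 3*j^2 - 10*j - 6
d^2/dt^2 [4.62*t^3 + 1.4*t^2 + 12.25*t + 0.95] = 27.72*t + 2.8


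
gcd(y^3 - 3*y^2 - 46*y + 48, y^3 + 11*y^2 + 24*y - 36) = y^2 + 5*y - 6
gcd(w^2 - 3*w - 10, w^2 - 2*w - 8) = w + 2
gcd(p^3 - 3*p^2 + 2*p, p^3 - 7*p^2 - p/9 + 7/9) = 1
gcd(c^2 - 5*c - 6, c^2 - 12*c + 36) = c - 6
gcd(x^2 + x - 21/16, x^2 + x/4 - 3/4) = x - 3/4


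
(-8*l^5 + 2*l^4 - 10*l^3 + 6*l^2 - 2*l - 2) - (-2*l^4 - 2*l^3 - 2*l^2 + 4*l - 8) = -8*l^5 + 4*l^4 - 8*l^3 + 8*l^2 - 6*l + 6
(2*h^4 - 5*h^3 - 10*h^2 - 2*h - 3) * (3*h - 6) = 6*h^5 - 27*h^4 + 54*h^2 + 3*h + 18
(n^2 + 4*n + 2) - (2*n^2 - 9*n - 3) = -n^2 + 13*n + 5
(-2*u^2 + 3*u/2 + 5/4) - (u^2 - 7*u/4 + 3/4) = -3*u^2 + 13*u/4 + 1/2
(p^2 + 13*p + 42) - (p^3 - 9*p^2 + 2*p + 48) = -p^3 + 10*p^2 + 11*p - 6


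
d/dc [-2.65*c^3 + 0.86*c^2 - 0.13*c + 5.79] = -7.95*c^2 + 1.72*c - 0.13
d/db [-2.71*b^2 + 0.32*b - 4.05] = 0.32 - 5.42*b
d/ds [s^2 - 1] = 2*s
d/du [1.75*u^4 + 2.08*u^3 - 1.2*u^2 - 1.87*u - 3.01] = 7.0*u^3 + 6.24*u^2 - 2.4*u - 1.87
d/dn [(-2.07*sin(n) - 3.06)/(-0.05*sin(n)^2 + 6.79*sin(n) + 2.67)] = (-0.1035*sin(n)^2 - 0.306000000000001*sin(n) + 15.2505)*cos(n)/(0.0025*sin(n)^4 - 0.679*sin(n)^3 + 45.8371*sin(n)^2 + 36.2586*sin(n) + 7.1289)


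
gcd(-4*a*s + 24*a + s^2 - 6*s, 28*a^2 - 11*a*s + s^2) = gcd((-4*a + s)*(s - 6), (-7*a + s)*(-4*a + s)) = -4*a + s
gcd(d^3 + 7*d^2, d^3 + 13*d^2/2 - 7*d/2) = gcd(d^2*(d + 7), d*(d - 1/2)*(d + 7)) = d^2 + 7*d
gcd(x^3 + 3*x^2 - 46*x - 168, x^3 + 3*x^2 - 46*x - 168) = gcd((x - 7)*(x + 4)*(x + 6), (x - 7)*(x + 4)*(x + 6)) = x^3 + 3*x^2 - 46*x - 168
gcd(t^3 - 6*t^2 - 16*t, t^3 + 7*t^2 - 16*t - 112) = 1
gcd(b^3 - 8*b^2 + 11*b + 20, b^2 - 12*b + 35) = b - 5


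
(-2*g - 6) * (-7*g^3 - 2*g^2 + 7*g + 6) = 14*g^4 + 46*g^3 - 2*g^2 - 54*g - 36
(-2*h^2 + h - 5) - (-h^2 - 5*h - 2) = -h^2 + 6*h - 3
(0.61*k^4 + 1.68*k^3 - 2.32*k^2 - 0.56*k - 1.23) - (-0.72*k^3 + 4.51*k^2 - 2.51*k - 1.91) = 0.61*k^4 + 2.4*k^3 - 6.83*k^2 + 1.95*k + 0.68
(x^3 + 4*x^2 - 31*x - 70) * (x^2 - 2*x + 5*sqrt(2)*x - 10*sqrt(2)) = x^5 + 2*x^4 + 5*sqrt(2)*x^4 - 39*x^3 + 10*sqrt(2)*x^3 - 195*sqrt(2)*x^2 - 8*x^2 - 40*sqrt(2)*x + 140*x + 700*sqrt(2)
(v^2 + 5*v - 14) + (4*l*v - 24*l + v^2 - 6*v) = 4*l*v - 24*l + 2*v^2 - v - 14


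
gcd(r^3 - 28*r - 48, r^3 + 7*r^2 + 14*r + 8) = r^2 + 6*r + 8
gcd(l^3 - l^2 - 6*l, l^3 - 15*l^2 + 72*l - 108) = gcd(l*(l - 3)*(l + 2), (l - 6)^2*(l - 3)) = l - 3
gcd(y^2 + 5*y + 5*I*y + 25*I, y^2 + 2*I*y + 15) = y + 5*I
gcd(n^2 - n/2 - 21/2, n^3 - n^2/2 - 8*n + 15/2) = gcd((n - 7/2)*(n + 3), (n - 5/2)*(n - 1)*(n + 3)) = n + 3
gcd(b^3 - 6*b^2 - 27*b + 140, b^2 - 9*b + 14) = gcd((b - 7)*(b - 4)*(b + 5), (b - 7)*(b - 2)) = b - 7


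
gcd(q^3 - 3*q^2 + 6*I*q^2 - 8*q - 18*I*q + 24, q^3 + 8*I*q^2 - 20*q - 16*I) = q^2 + 6*I*q - 8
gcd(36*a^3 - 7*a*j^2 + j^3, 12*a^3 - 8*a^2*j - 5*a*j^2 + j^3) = 12*a^2 + 4*a*j - j^2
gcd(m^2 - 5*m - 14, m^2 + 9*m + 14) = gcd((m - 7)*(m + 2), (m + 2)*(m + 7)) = m + 2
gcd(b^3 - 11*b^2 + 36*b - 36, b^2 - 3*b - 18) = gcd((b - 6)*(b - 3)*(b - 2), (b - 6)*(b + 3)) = b - 6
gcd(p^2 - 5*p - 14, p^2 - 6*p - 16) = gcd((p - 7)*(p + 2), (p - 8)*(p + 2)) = p + 2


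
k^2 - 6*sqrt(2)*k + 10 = (k - 5*sqrt(2))*(k - sqrt(2))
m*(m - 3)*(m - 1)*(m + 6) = m^4 + 2*m^3 - 21*m^2 + 18*m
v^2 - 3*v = v*(v - 3)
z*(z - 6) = z^2 - 6*z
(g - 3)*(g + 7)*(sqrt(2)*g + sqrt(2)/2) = sqrt(2)*g^3 + 9*sqrt(2)*g^2/2 - 19*sqrt(2)*g - 21*sqrt(2)/2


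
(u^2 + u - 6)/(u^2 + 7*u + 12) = (u - 2)/(u + 4)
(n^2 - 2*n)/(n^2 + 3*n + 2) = n*(n - 2)/(n^2 + 3*n + 2)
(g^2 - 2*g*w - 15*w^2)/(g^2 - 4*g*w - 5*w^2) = (g + 3*w)/(g + w)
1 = 1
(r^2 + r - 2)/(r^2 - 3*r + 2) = (r + 2)/(r - 2)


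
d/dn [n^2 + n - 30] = 2*n + 1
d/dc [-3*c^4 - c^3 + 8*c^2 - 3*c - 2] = -12*c^3 - 3*c^2 + 16*c - 3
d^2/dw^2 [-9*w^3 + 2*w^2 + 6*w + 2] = 4 - 54*w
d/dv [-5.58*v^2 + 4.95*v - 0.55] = 4.95 - 11.16*v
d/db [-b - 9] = -1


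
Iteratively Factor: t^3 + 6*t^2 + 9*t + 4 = (t + 1)*(t^2 + 5*t + 4) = (t + 1)^2*(t + 4)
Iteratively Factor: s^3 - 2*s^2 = (s)*(s^2 - 2*s) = s^2*(s - 2)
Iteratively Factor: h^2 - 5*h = (h)*(h - 5)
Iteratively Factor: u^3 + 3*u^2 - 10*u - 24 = (u - 3)*(u^2 + 6*u + 8) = (u - 3)*(u + 4)*(u + 2)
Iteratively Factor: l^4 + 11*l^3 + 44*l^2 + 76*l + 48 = (l + 4)*(l^3 + 7*l^2 + 16*l + 12) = (l + 2)*(l + 4)*(l^2 + 5*l + 6) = (l + 2)^2*(l + 4)*(l + 3)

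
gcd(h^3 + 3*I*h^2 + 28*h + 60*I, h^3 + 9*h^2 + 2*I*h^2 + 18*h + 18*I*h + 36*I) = h + 2*I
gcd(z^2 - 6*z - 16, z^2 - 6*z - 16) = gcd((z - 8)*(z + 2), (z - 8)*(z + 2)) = z^2 - 6*z - 16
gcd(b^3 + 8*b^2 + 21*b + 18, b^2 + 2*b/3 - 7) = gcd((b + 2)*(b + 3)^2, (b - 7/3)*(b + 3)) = b + 3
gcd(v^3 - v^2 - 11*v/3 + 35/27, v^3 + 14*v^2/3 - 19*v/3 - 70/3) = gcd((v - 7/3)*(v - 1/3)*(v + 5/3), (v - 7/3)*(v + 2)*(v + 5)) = v - 7/3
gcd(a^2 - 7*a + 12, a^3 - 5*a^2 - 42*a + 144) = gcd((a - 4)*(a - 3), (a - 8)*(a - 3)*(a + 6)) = a - 3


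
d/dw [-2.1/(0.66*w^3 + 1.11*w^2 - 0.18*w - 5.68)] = (4.158*w^2 + 4.662*w - 0.378)/(0.66*w^3 + 1.11*w^2 - 0.18*w - 5.68)^2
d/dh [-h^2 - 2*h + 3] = -2*h - 2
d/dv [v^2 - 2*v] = 2*v - 2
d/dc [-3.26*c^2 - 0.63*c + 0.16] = -6.52*c - 0.63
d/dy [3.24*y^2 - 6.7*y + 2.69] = 6.48*y - 6.7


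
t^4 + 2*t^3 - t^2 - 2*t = t*(t - 1)*(t + 1)*(t + 2)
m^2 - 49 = (m - 7)*(m + 7)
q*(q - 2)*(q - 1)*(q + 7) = q^4 + 4*q^3 - 19*q^2 + 14*q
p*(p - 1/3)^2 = p^3 - 2*p^2/3 + p/9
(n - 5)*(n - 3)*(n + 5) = n^3 - 3*n^2 - 25*n + 75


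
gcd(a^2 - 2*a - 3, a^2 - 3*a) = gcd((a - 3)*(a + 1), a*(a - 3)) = a - 3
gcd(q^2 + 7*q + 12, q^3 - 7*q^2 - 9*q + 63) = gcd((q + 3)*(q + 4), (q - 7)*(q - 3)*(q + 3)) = q + 3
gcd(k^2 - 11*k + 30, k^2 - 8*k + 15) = k - 5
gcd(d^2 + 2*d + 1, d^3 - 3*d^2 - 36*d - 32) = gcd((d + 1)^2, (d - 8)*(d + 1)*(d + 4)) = d + 1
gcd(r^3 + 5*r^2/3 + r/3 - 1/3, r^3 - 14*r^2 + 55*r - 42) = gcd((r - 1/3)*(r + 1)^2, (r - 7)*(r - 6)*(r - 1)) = 1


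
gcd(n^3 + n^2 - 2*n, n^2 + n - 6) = 1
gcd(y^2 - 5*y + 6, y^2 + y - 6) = y - 2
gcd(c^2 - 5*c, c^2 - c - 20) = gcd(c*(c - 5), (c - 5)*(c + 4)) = c - 5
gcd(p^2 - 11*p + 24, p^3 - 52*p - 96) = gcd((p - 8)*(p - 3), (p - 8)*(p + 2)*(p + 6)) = p - 8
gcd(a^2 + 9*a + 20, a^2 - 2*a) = 1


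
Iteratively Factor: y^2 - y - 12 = (y + 3)*(y - 4)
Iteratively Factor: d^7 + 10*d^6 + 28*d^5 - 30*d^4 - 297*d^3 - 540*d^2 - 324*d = (d - 3)*(d^6 + 13*d^5 + 67*d^4 + 171*d^3 + 216*d^2 + 108*d) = d*(d - 3)*(d^5 + 13*d^4 + 67*d^3 + 171*d^2 + 216*d + 108) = d*(d - 3)*(d + 2)*(d^4 + 11*d^3 + 45*d^2 + 81*d + 54) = d*(d - 3)*(d + 2)*(d + 3)*(d^3 + 8*d^2 + 21*d + 18) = d*(d - 3)*(d + 2)*(d + 3)^2*(d^2 + 5*d + 6) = d*(d - 3)*(d + 2)*(d + 3)^3*(d + 2)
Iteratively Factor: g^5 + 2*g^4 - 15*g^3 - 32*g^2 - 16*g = (g - 4)*(g^4 + 6*g^3 + 9*g^2 + 4*g) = g*(g - 4)*(g^3 + 6*g^2 + 9*g + 4) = g*(g - 4)*(g + 4)*(g^2 + 2*g + 1) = g*(g - 4)*(g + 1)*(g + 4)*(g + 1)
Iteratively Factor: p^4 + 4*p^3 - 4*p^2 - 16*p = (p)*(p^3 + 4*p^2 - 4*p - 16) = p*(p + 4)*(p^2 - 4) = p*(p - 2)*(p + 4)*(p + 2)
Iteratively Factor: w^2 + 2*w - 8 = (w - 2)*(w + 4)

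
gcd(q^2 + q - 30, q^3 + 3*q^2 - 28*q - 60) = q^2 + q - 30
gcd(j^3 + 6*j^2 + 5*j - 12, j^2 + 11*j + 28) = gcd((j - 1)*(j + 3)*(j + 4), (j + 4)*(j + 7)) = j + 4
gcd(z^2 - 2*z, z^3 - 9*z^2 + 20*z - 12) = z - 2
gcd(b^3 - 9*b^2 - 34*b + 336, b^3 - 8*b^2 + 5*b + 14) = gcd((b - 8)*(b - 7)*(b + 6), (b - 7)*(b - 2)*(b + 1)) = b - 7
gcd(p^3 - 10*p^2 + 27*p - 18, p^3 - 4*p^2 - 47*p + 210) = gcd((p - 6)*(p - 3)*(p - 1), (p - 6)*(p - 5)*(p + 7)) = p - 6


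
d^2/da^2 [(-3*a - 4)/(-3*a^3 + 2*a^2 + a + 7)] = 2*(-(3*a + 4)*(-9*a^2 + 4*a + 1)^2 + (-27*a^2 + 12*a - (3*a + 4)*(9*a - 2) + 3)*(-3*a^3 + 2*a^2 + a + 7))/(-3*a^3 + 2*a^2 + a + 7)^3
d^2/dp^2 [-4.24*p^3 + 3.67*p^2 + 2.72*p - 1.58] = 7.34 - 25.44*p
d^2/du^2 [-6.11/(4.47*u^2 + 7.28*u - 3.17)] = (244.166598*u^2 + 397.658352*u - 6.11*(8.94*u + 7.28)*(17.88*u + 14.56) - 173.156178)/(4.47*u^2 + 7.28*u - 3.17)^3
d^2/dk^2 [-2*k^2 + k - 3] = -4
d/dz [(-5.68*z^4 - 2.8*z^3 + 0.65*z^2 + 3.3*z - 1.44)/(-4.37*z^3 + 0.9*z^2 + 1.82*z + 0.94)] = (24.8216*z^6 - 10.224*z^5 - 30.6923*z^4 - 2.70679999999999*z^3 - 28.5614*z^2 + 3.814*z + 5.7228)/(19.0969*z^6 - 7.866*z^5 - 15.0968*z^4 - 4.9396*z^3 + 5.0044*z^2 + 3.4216*z + 0.8836)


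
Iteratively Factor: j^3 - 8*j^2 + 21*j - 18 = (j - 3)*(j^2 - 5*j + 6) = (j - 3)^2*(j - 2)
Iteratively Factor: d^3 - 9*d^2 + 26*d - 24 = (d - 4)*(d^2 - 5*d + 6) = (d - 4)*(d - 2)*(d - 3)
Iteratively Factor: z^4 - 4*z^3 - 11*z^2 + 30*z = (z - 5)*(z^3 + z^2 - 6*z) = (z - 5)*(z + 3)*(z^2 - 2*z) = (z - 5)*(z - 2)*(z + 3)*(z)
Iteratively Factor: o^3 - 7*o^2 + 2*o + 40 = (o - 5)*(o^2 - 2*o - 8) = (o - 5)*(o + 2)*(o - 4)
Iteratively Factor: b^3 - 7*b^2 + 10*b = (b - 2)*(b^2 - 5*b) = (b - 5)*(b - 2)*(b)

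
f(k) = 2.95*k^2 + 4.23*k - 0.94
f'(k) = 5.9*k + 4.23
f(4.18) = 68.28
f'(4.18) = 28.89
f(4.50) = 77.83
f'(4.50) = 30.78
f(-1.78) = 0.88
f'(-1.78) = -6.27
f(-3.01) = 13.05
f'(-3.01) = -13.53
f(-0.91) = -2.35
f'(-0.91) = -1.14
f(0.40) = 1.22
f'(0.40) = 6.59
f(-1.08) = -2.07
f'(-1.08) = -2.14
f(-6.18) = 85.59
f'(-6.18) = -32.23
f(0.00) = -0.94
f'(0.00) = 4.23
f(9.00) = 276.08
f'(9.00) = 57.33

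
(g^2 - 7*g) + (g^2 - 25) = 2*g^2 - 7*g - 25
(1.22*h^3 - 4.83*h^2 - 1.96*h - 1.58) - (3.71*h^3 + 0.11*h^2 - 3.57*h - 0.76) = -2.49*h^3 - 4.94*h^2 + 1.61*h - 0.82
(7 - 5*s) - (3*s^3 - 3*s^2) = -3*s^3 + 3*s^2 - 5*s + 7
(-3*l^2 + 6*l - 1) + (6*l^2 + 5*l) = 3*l^2 + 11*l - 1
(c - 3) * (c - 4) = c^2 - 7*c + 12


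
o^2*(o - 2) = o^3 - 2*o^2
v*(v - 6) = v^2 - 6*v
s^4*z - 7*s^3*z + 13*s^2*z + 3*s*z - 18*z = (s - 3)^2*(s - 2)*(s*z + z)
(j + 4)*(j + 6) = j^2 + 10*j + 24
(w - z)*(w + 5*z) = w^2 + 4*w*z - 5*z^2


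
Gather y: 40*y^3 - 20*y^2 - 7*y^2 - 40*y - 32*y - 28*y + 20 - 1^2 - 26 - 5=40*y^3 - 27*y^2 - 100*y - 12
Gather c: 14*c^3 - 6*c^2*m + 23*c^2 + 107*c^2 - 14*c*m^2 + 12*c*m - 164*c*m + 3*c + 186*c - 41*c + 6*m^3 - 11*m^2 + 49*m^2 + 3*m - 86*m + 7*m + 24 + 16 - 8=14*c^3 + c^2*(130 - 6*m) + c*(-14*m^2 - 152*m + 148) + 6*m^3 + 38*m^2 - 76*m + 32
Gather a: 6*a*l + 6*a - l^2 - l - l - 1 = a*(6*l + 6) - l^2 - 2*l - 1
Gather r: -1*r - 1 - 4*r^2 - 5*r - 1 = -4*r^2 - 6*r - 2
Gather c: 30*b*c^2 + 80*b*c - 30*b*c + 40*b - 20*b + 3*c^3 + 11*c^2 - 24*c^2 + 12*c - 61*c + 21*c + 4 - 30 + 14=20*b + 3*c^3 + c^2*(30*b - 13) + c*(50*b - 28) - 12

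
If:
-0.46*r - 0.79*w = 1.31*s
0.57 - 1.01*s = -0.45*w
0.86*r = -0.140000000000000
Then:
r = -0.16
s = 0.35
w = -0.48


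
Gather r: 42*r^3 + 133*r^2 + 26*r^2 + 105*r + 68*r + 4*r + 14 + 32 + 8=42*r^3 + 159*r^2 + 177*r + 54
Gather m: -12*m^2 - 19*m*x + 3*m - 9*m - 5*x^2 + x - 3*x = -12*m^2 + m*(-19*x - 6) - 5*x^2 - 2*x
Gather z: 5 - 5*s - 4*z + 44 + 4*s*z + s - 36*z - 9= -4*s + z*(4*s - 40) + 40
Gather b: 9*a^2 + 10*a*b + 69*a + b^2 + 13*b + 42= 9*a^2 + 69*a + b^2 + b*(10*a + 13) + 42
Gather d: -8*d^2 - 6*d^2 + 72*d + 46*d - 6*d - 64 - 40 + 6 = -14*d^2 + 112*d - 98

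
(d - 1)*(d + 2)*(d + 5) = d^3 + 6*d^2 + 3*d - 10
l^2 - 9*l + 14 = (l - 7)*(l - 2)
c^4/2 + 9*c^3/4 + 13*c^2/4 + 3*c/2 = c*(c/2 + 1/2)*(c + 3/2)*(c + 2)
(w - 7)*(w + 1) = w^2 - 6*w - 7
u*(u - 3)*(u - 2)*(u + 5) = u^4 - 19*u^2 + 30*u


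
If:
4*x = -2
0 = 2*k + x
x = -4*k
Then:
No Solution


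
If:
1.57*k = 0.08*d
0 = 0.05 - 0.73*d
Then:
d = 0.07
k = 0.00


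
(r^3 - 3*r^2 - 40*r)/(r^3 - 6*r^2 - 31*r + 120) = r/(r - 3)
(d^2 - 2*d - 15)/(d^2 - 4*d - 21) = (d - 5)/(d - 7)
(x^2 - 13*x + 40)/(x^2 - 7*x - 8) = (x - 5)/(x + 1)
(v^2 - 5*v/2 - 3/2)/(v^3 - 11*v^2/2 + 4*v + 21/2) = (2*v + 1)/(2*v^2 - 5*v - 7)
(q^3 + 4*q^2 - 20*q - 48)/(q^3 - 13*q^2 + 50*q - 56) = (q^2 + 8*q + 12)/(q^2 - 9*q + 14)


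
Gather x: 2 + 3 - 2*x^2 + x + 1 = -2*x^2 + x + 6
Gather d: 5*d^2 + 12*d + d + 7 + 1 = 5*d^2 + 13*d + 8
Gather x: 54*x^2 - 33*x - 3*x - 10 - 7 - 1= 54*x^2 - 36*x - 18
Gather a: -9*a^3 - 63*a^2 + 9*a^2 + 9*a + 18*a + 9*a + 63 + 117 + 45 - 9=-9*a^3 - 54*a^2 + 36*a + 216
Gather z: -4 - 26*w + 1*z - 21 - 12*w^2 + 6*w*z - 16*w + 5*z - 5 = -12*w^2 - 42*w + z*(6*w + 6) - 30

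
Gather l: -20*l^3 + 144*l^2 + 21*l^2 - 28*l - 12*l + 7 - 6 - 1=-20*l^3 + 165*l^2 - 40*l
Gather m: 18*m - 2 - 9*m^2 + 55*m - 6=-9*m^2 + 73*m - 8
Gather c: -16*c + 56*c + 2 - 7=40*c - 5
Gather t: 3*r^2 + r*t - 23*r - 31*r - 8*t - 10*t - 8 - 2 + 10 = 3*r^2 - 54*r + t*(r - 18)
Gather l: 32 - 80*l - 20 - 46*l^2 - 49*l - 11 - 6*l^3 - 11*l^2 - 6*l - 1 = -6*l^3 - 57*l^2 - 135*l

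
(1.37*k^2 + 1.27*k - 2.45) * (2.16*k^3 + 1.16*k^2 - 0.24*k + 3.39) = 2.9592*k^5 + 4.3324*k^4 - 4.1476*k^3 + 1.4975*k^2 + 4.8933*k - 8.3055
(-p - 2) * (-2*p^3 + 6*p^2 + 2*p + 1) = 2*p^4 - 2*p^3 - 14*p^2 - 5*p - 2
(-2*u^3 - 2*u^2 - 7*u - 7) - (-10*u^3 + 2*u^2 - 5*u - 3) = 8*u^3 - 4*u^2 - 2*u - 4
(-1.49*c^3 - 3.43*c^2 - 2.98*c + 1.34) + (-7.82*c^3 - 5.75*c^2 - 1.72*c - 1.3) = -9.31*c^3 - 9.18*c^2 - 4.7*c + 0.04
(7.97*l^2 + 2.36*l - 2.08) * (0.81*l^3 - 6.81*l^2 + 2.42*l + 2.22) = 6.4557*l^5 - 52.3641*l^4 + 1.531*l^3 + 37.5694*l^2 + 0.2056*l - 4.6176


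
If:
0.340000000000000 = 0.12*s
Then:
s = 2.83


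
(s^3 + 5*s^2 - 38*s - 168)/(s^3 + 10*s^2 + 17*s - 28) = (s - 6)/(s - 1)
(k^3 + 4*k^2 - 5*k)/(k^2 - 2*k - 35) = k*(k - 1)/(k - 7)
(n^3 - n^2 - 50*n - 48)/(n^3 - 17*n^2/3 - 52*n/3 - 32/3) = 3*(n + 6)/(3*n + 4)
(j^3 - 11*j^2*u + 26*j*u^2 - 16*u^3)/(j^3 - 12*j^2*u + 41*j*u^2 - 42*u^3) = (j^2 - 9*j*u + 8*u^2)/(j^2 - 10*j*u + 21*u^2)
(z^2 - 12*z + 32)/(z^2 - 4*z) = (z - 8)/z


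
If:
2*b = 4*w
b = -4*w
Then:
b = 0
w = 0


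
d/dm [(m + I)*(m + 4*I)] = 2*m + 5*I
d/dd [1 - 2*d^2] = -4*d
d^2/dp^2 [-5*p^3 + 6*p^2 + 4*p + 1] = 12 - 30*p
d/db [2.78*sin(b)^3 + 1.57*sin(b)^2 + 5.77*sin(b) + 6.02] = (8.34*sin(b)^2 + 3.14*sin(b) + 5.77)*cos(b)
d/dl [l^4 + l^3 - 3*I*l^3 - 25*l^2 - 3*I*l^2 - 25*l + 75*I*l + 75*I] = 4*l^3 + l^2*(3 - 9*I) + l*(-50 - 6*I) - 25 + 75*I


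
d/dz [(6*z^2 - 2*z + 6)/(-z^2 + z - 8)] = 2*(2*z^2 - 42*z + 5)/(z^4 - 2*z^3 + 17*z^2 - 16*z + 64)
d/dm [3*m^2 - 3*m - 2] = 6*m - 3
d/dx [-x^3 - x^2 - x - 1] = -3*x^2 - 2*x - 1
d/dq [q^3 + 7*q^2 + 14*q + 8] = 3*q^2 + 14*q + 14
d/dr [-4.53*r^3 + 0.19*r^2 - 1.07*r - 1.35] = -13.59*r^2 + 0.38*r - 1.07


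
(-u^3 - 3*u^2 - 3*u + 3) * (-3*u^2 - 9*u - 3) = 3*u^5 + 18*u^4 + 39*u^3 + 27*u^2 - 18*u - 9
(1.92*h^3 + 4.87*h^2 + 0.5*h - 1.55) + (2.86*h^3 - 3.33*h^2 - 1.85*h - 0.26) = 4.78*h^3 + 1.54*h^2 - 1.35*h - 1.81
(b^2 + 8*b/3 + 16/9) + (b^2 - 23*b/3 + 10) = 2*b^2 - 5*b + 106/9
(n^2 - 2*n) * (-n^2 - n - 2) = -n^4 + n^3 + 4*n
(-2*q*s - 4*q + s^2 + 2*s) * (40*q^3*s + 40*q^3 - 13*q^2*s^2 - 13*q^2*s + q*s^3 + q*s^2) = -80*q^4*s^2 - 240*q^4*s - 160*q^4 + 66*q^3*s^3 + 198*q^3*s^2 + 132*q^3*s - 15*q^2*s^4 - 45*q^2*s^3 - 30*q^2*s^2 + q*s^5 + 3*q*s^4 + 2*q*s^3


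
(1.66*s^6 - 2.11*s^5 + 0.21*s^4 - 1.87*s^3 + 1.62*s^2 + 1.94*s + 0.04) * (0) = 0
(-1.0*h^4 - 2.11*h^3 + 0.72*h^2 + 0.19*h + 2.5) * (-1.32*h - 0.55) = 1.32*h^5 + 3.3352*h^4 + 0.2101*h^3 - 0.6468*h^2 - 3.4045*h - 1.375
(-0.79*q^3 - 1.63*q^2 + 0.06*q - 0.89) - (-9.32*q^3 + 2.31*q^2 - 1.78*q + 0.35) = 8.53*q^3 - 3.94*q^2 + 1.84*q - 1.24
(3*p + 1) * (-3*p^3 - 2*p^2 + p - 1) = -9*p^4 - 9*p^3 + p^2 - 2*p - 1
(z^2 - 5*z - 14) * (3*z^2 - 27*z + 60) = 3*z^4 - 42*z^3 + 153*z^2 + 78*z - 840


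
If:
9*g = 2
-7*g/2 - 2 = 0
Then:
No Solution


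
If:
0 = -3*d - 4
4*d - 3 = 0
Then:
No Solution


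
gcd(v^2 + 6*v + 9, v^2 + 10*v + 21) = v + 3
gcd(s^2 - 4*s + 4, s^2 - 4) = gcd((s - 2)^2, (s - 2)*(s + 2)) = s - 2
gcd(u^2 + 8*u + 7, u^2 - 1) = u + 1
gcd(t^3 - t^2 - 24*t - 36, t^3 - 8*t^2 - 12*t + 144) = t - 6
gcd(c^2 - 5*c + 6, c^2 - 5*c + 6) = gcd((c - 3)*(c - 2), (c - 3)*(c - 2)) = c^2 - 5*c + 6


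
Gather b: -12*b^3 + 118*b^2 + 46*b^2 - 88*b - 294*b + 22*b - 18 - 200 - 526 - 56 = -12*b^3 + 164*b^2 - 360*b - 800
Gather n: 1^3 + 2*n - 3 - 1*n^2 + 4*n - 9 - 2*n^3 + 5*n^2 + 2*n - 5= -2*n^3 + 4*n^2 + 8*n - 16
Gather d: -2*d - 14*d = -16*d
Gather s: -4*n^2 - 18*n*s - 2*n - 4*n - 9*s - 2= -4*n^2 - 6*n + s*(-18*n - 9) - 2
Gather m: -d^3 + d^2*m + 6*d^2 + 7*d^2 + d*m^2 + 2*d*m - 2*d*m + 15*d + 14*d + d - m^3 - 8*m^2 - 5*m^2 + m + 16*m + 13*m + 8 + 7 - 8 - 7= -d^3 + 13*d^2 + 30*d - m^3 + m^2*(d - 13) + m*(d^2 + 30)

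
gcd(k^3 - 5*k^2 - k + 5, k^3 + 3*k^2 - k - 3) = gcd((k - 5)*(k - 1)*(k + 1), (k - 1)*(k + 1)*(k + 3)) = k^2 - 1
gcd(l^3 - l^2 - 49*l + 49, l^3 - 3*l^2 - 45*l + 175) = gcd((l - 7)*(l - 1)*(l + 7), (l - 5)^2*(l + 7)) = l + 7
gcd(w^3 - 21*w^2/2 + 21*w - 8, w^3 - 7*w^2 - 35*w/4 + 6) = w^2 - 17*w/2 + 4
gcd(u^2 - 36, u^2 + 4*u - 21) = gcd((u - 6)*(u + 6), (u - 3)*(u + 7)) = 1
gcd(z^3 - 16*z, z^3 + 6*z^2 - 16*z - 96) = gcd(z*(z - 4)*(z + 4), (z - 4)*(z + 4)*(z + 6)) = z^2 - 16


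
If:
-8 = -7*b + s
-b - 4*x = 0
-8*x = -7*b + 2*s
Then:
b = 16/5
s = 72/5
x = -4/5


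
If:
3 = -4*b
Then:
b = -3/4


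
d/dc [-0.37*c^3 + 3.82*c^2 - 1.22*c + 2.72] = -1.11*c^2 + 7.64*c - 1.22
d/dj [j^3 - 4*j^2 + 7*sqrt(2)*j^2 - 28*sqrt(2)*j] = 3*j^2 - 8*j + 14*sqrt(2)*j - 28*sqrt(2)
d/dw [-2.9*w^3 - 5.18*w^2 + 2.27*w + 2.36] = -8.7*w^2 - 10.36*w + 2.27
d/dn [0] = 0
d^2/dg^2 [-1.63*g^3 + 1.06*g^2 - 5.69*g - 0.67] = 2.12 - 9.78*g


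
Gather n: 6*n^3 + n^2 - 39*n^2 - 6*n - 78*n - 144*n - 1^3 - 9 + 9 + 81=6*n^3 - 38*n^2 - 228*n + 80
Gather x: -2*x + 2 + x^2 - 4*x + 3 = x^2 - 6*x + 5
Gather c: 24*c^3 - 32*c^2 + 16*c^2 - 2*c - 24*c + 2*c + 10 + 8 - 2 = 24*c^3 - 16*c^2 - 24*c + 16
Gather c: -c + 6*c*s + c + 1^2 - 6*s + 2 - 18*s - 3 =6*c*s - 24*s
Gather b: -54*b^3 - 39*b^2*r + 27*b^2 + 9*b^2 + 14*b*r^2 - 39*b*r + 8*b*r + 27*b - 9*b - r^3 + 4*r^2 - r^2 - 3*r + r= -54*b^3 + b^2*(36 - 39*r) + b*(14*r^2 - 31*r + 18) - r^3 + 3*r^2 - 2*r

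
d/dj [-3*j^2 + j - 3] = 1 - 6*j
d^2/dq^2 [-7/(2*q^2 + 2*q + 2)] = 7*(q^2 + q - (2*q + 1)^2 + 1)/(q^2 + q + 1)^3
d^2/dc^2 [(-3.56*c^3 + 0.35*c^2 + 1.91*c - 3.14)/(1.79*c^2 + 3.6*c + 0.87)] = (-1.4210854715202e-14*c^5 + 2.8421709430404e-14*c^4 - 73.4583620000001*c^3 - 130.535094*c^2 - 155.419002*c - 83.043366)/(5.735339*c^6 + 34.60428*c^5 + 77.957901*c^4 + 80.29368*c^3 + 37.890153*c^2 + 8.17452*c + 0.658503)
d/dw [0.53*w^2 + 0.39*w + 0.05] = 1.06*w + 0.39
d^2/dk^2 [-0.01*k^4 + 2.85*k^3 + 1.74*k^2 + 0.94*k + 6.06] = -0.12*k^2 + 17.1*k + 3.48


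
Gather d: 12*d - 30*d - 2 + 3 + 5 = 6 - 18*d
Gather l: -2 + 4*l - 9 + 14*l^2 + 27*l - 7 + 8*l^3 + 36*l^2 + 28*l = 8*l^3 + 50*l^2 + 59*l - 18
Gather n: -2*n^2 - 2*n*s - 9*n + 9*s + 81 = -2*n^2 + n*(-2*s - 9) + 9*s + 81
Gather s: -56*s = -56*s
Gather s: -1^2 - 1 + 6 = 4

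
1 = 1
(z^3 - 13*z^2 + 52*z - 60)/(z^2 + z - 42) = (z^2 - 7*z + 10)/(z + 7)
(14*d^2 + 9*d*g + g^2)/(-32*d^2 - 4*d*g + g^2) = (-14*d^2 - 9*d*g - g^2)/(32*d^2 + 4*d*g - g^2)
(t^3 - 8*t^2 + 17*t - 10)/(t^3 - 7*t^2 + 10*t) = (t - 1)/t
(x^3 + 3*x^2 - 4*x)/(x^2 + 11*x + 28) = x*(x - 1)/(x + 7)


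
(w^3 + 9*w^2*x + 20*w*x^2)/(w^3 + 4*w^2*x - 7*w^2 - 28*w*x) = (w + 5*x)/(w - 7)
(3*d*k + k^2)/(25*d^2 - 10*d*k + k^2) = k*(3*d + k)/(25*d^2 - 10*d*k + k^2)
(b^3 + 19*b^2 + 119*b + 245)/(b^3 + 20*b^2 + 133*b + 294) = (b + 5)/(b + 6)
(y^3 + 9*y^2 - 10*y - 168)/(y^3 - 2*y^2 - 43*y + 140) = (y + 6)/(y - 5)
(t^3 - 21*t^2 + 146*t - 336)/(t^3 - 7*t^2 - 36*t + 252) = (t - 8)/(t + 6)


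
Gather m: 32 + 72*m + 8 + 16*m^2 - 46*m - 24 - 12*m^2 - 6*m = 4*m^2 + 20*m + 16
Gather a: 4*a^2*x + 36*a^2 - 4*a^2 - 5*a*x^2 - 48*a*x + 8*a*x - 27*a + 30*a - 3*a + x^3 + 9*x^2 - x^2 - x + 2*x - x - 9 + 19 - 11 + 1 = a^2*(4*x + 32) + a*(-5*x^2 - 40*x) + x^3 + 8*x^2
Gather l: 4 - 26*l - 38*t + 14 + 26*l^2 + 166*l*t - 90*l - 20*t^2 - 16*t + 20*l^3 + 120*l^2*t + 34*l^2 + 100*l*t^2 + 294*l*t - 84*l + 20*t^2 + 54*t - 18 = 20*l^3 + l^2*(120*t + 60) + l*(100*t^2 + 460*t - 200)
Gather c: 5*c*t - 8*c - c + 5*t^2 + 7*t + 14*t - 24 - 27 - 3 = c*(5*t - 9) + 5*t^2 + 21*t - 54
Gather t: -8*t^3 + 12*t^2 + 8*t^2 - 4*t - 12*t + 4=-8*t^3 + 20*t^2 - 16*t + 4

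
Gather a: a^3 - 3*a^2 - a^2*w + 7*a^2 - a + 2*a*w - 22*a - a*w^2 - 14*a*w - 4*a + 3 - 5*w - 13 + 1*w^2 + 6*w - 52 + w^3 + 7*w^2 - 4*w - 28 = a^3 + a^2*(4 - w) + a*(-w^2 - 12*w - 27) + w^3 + 8*w^2 - 3*w - 90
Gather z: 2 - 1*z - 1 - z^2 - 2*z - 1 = -z^2 - 3*z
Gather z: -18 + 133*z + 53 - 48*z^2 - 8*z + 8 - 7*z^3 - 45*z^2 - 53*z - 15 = -7*z^3 - 93*z^2 + 72*z + 28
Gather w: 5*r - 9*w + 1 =5*r - 9*w + 1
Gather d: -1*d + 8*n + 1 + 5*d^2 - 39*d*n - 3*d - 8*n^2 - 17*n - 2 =5*d^2 + d*(-39*n - 4) - 8*n^2 - 9*n - 1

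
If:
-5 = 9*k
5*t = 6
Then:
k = -5/9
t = 6/5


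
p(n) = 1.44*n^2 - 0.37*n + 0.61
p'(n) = 2.88*n - 0.37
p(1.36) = 2.77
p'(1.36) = 3.55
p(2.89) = 11.57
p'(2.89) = 7.95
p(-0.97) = 2.32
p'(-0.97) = -3.16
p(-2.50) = 10.54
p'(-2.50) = -7.57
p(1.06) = 1.84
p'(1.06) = 2.68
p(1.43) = 3.03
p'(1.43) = 3.75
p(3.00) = 12.46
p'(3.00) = 8.27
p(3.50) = 16.96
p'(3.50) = 9.71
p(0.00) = 0.61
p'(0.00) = -0.37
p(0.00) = 0.61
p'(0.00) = -0.37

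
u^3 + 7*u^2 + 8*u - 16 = (u - 1)*(u + 4)^2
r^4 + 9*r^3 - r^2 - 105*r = r*(r - 3)*(r + 5)*(r + 7)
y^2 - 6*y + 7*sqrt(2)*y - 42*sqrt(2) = (y - 6)*(y + 7*sqrt(2))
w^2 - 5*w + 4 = (w - 4)*(w - 1)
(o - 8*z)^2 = o^2 - 16*o*z + 64*z^2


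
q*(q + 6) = q^2 + 6*q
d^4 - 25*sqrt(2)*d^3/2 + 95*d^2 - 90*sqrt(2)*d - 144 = (d - 6*sqrt(2))*(d - 4*sqrt(2))*(d - 3*sqrt(2))*(d + sqrt(2)/2)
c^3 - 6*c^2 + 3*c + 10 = (c - 5)*(c - 2)*(c + 1)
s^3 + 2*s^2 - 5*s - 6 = (s - 2)*(s + 1)*(s + 3)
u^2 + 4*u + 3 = (u + 1)*(u + 3)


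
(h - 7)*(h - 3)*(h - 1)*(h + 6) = h^4 - 5*h^3 - 35*h^2 + 165*h - 126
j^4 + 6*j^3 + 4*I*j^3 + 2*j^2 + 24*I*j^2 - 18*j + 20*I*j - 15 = (j + 1)*(j + 5)*(j + I)*(j + 3*I)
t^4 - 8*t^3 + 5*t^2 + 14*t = t*(t - 7)*(t - 2)*(t + 1)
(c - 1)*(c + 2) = c^2 + c - 2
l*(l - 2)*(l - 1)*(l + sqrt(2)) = l^4 - 3*l^3 + sqrt(2)*l^3 - 3*sqrt(2)*l^2 + 2*l^2 + 2*sqrt(2)*l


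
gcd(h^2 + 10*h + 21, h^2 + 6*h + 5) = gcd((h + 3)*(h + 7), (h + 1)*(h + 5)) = 1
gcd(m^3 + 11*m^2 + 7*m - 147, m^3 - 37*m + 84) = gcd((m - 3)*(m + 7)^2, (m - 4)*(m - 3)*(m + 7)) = m^2 + 4*m - 21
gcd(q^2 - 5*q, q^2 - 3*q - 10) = q - 5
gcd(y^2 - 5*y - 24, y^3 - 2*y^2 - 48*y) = y - 8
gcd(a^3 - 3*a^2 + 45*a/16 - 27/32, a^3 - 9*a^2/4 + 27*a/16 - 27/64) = a^2 - 3*a/2 + 9/16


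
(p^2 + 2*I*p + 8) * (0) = 0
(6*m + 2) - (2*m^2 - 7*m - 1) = -2*m^2 + 13*m + 3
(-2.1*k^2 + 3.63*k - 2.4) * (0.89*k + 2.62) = -1.869*k^3 - 2.2713*k^2 + 7.3746*k - 6.288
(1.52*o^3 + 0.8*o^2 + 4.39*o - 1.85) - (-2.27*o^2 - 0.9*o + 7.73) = 1.52*o^3 + 3.07*o^2 + 5.29*o - 9.58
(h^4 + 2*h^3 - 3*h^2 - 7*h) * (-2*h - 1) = -2*h^5 - 5*h^4 + 4*h^3 + 17*h^2 + 7*h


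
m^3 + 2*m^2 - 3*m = m*(m - 1)*(m + 3)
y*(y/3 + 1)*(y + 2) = y^3/3 + 5*y^2/3 + 2*y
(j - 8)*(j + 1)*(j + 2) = j^3 - 5*j^2 - 22*j - 16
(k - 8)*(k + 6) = k^2 - 2*k - 48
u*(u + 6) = u^2 + 6*u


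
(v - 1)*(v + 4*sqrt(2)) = v^2 - v + 4*sqrt(2)*v - 4*sqrt(2)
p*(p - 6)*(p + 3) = p^3 - 3*p^2 - 18*p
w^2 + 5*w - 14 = (w - 2)*(w + 7)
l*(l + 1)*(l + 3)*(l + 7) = l^4 + 11*l^3 + 31*l^2 + 21*l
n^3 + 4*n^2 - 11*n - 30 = (n - 3)*(n + 2)*(n + 5)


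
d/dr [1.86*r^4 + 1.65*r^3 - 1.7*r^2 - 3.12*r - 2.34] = 7.44*r^3 + 4.95*r^2 - 3.4*r - 3.12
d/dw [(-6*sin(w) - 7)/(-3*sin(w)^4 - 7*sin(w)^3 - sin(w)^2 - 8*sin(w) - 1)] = -(54*sin(w)^4 + 168*sin(w)^3 + 153*sin(w)^2 + 14*sin(w) + 50)*cos(w)/(3*sin(w)^4 + 7*sin(w)^3 + sin(w)^2 + 8*sin(w) + 1)^2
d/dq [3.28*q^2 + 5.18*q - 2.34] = 6.56*q + 5.18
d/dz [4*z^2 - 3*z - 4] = 8*z - 3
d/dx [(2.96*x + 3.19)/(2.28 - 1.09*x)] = (11.146231*x - 23.315052)/(1.09*x - 2.28)^3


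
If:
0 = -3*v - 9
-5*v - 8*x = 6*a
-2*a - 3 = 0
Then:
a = -3/2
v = -3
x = 3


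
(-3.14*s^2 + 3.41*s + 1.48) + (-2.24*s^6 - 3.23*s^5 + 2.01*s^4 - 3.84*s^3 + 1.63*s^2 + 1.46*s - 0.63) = -2.24*s^6 - 3.23*s^5 + 2.01*s^4 - 3.84*s^3 - 1.51*s^2 + 4.87*s + 0.85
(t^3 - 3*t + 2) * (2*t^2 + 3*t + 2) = 2*t^5 + 3*t^4 - 4*t^3 - 5*t^2 + 4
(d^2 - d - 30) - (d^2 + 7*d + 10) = -8*d - 40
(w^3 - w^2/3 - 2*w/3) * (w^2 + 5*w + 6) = w^5 + 14*w^4/3 + 11*w^3/3 - 16*w^2/3 - 4*w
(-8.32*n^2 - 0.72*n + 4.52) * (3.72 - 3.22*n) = 26.7904*n^3 - 28.632*n^2 - 17.2328*n + 16.8144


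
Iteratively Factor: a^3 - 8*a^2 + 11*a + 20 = (a - 4)*(a^2 - 4*a - 5) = (a - 5)*(a - 4)*(a + 1)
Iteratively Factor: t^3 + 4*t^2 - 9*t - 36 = (t + 3)*(t^2 + t - 12) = (t - 3)*(t + 3)*(t + 4)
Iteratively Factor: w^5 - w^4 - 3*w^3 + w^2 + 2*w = (w - 2)*(w^4 + w^3 - w^2 - w) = (w - 2)*(w - 1)*(w^3 + 2*w^2 + w) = (w - 2)*(w - 1)*(w + 1)*(w^2 + w) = w*(w - 2)*(w - 1)*(w + 1)*(w + 1)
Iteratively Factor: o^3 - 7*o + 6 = (o - 1)*(o^2 + o - 6) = (o - 1)*(o + 3)*(o - 2)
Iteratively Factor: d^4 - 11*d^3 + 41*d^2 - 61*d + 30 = (d - 3)*(d^3 - 8*d^2 + 17*d - 10) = (d - 3)*(d - 1)*(d^2 - 7*d + 10) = (d - 3)*(d - 2)*(d - 1)*(d - 5)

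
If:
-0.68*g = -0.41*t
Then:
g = 0.602941176470588*t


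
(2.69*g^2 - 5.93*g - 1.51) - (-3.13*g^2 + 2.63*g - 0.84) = 5.82*g^2 - 8.56*g - 0.67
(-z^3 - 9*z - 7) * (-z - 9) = z^4 + 9*z^3 + 9*z^2 + 88*z + 63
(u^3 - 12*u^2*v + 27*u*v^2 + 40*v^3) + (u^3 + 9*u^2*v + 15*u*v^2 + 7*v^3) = 2*u^3 - 3*u^2*v + 42*u*v^2 + 47*v^3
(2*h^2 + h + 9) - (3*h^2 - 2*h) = -h^2 + 3*h + 9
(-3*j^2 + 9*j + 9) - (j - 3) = -3*j^2 + 8*j + 12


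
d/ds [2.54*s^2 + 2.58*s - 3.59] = 5.08*s + 2.58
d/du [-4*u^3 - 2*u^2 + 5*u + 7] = -12*u^2 - 4*u + 5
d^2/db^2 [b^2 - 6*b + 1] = 2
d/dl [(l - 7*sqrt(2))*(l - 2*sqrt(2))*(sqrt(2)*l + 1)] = 3*sqrt(2)*l^2 - 34*l + 19*sqrt(2)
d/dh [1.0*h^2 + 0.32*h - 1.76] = 2.0*h + 0.32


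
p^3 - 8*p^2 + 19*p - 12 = (p - 4)*(p - 3)*(p - 1)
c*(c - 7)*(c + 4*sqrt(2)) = c^3 - 7*c^2 + 4*sqrt(2)*c^2 - 28*sqrt(2)*c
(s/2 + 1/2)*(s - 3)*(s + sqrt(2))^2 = s^4/2 - s^3 + sqrt(2)*s^3 - 2*sqrt(2)*s^2 - s^2/2 - 3*sqrt(2)*s - 2*s - 3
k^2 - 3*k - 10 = (k - 5)*(k + 2)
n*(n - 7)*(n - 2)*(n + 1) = n^4 - 8*n^3 + 5*n^2 + 14*n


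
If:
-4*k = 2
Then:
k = -1/2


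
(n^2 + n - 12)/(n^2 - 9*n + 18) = (n + 4)/(n - 6)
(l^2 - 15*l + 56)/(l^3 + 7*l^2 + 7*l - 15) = (l^2 - 15*l + 56)/(l^3 + 7*l^2 + 7*l - 15)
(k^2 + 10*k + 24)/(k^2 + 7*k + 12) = (k + 6)/(k + 3)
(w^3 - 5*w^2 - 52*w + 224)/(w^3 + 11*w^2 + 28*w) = (w^2 - 12*w + 32)/(w*(w + 4))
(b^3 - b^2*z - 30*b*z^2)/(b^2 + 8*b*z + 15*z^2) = b*(b - 6*z)/(b + 3*z)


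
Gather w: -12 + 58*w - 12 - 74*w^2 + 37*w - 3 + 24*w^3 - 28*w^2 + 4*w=24*w^3 - 102*w^2 + 99*w - 27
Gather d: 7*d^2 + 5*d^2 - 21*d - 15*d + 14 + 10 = 12*d^2 - 36*d + 24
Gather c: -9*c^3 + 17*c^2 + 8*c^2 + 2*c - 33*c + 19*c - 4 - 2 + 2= -9*c^3 + 25*c^2 - 12*c - 4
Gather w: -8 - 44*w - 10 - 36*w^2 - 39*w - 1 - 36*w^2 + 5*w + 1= -72*w^2 - 78*w - 18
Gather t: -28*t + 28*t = 0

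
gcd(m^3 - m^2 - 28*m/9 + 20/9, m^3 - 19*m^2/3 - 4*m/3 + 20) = m^2 - m/3 - 10/3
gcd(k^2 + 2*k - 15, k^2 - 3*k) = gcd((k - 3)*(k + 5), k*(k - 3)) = k - 3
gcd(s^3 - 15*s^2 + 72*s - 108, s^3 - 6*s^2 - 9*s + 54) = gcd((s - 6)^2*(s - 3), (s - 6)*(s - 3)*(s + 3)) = s^2 - 9*s + 18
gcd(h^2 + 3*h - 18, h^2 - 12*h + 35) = 1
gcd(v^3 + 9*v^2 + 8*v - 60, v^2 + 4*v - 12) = v^2 + 4*v - 12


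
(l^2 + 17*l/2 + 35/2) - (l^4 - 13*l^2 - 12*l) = -l^4 + 14*l^2 + 41*l/2 + 35/2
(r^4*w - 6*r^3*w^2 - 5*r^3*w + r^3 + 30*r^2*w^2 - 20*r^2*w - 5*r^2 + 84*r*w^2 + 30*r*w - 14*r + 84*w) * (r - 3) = r^5*w - 6*r^4*w^2 - 8*r^4*w + r^4 + 48*r^3*w^2 - 5*r^3*w - 8*r^3 - 6*r^2*w^2 + 90*r^2*w + r^2 - 252*r*w^2 - 6*r*w + 42*r - 252*w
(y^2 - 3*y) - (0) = y^2 - 3*y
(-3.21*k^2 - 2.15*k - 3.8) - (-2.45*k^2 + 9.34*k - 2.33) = -0.76*k^2 - 11.49*k - 1.47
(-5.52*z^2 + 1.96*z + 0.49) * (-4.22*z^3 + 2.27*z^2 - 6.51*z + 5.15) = 23.2944*z^5 - 20.8016*z^4 + 38.3166*z^3 - 40.0753*z^2 + 6.9041*z + 2.5235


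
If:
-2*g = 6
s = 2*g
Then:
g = -3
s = -6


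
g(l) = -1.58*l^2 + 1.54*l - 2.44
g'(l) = 1.54 - 3.16*l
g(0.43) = -2.07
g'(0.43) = 0.18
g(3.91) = -20.57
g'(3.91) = -10.82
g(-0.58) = -3.86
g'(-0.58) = 3.37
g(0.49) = -2.06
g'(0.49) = -0.01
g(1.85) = -5.00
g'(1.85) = -4.31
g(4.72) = -30.37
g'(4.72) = -13.38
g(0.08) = -2.33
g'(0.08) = 1.29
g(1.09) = -2.64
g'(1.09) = -1.90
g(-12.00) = -248.44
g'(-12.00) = 39.46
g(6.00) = -50.08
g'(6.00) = -17.42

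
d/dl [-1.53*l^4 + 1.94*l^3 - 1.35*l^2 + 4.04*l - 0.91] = -6.12*l^3 + 5.82*l^2 - 2.7*l + 4.04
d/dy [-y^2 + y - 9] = 1 - 2*y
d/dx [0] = 0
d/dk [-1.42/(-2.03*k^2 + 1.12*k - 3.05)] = (1.5904 - 5.7652*k)/(2.03*k^2 - 1.12*k + 3.05)^2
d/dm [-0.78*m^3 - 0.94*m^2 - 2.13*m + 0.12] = -2.34*m^2 - 1.88*m - 2.13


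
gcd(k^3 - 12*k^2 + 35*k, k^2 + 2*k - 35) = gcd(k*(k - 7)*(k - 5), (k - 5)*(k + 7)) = k - 5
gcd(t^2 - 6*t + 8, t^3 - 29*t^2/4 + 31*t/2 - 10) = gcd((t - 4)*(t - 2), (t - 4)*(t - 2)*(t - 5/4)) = t^2 - 6*t + 8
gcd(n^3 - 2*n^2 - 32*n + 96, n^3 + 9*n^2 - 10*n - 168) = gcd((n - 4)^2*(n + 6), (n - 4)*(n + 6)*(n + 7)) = n^2 + 2*n - 24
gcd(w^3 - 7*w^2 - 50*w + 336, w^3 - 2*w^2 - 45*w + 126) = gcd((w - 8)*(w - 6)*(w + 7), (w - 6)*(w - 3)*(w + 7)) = w^2 + w - 42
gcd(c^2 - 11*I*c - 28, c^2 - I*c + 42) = c - 7*I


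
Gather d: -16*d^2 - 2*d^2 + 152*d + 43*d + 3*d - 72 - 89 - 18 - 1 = -18*d^2 + 198*d - 180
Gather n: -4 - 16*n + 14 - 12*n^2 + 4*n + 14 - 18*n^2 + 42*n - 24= -30*n^2 + 30*n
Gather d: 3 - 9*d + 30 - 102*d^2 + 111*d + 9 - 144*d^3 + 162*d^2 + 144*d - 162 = -144*d^3 + 60*d^2 + 246*d - 120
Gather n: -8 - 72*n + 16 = 8 - 72*n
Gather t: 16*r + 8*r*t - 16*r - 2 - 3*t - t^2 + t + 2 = -t^2 + t*(8*r - 2)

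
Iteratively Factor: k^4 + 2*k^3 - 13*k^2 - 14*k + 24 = (k - 3)*(k^3 + 5*k^2 + 2*k - 8) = (k - 3)*(k - 1)*(k^2 + 6*k + 8) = (k - 3)*(k - 1)*(k + 4)*(k + 2)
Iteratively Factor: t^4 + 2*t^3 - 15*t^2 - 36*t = (t)*(t^3 + 2*t^2 - 15*t - 36) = t*(t + 3)*(t^2 - t - 12) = t*(t + 3)^2*(t - 4)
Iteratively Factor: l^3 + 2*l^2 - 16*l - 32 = (l + 2)*(l^2 - 16) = (l - 4)*(l + 2)*(l + 4)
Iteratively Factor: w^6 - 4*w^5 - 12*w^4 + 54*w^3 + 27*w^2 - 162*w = (w + 3)*(w^5 - 7*w^4 + 9*w^3 + 27*w^2 - 54*w) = (w - 3)*(w + 3)*(w^4 - 4*w^3 - 3*w^2 + 18*w) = (w - 3)*(w + 2)*(w + 3)*(w^3 - 6*w^2 + 9*w) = (w - 3)^2*(w + 2)*(w + 3)*(w^2 - 3*w) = (w - 3)^3*(w + 2)*(w + 3)*(w)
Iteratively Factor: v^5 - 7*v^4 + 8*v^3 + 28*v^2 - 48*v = (v - 4)*(v^4 - 3*v^3 - 4*v^2 + 12*v) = (v - 4)*(v + 2)*(v^3 - 5*v^2 + 6*v) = (v - 4)*(v - 2)*(v + 2)*(v^2 - 3*v) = (v - 4)*(v - 3)*(v - 2)*(v + 2)*(v)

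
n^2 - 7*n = n*(n - 7)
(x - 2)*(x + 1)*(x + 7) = x^3 + 6*x^2 - 9*x - 14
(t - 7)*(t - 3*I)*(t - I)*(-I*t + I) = -I*t^4 - 4*t^3 + 8*I*t^3 + 32*t^2 - 4*I*t^2 - 28*t - 24*I*t + 21*I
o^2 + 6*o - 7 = (o - 1)*(o + 7)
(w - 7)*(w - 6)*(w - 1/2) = w^3 - 27*w^2/2 + 97*w/2 - 21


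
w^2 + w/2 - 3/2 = (w - 1)*(w + 3/2)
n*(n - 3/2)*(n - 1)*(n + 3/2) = n^4 - n^3 - 9*n^2/4 + 9*n/4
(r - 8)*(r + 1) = r^2 - 7*r - 8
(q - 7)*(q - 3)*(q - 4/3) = q^3 - 34*q^2/3 + 103*q/3 - 28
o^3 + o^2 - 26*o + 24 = (o - 4)*(o - 1)*(o + 6)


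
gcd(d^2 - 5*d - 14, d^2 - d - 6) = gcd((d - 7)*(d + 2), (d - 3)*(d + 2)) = d + 2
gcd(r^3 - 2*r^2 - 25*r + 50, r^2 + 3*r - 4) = 1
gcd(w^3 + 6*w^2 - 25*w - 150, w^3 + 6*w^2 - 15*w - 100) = w + 5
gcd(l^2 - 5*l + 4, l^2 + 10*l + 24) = 1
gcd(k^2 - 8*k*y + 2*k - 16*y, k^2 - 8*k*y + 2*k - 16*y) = -k^2 + 8*k*y - 2*k + 16*y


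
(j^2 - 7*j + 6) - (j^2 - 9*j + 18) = 2*j - 12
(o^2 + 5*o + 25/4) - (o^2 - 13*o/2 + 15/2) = 23*o/2 - 5/4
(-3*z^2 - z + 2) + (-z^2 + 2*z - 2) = -4*z^2 + z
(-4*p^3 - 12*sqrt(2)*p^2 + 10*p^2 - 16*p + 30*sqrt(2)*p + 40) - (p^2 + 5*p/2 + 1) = -4*p^3 - 12*sqrt(2)*p^2 + 9*p^2 - 37*p/2 + 30*sqrt(2)*p + 39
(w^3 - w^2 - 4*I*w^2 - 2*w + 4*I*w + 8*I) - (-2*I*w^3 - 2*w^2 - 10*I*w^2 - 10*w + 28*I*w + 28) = w^3 + 2*I*w^3 + w^2 + 6*I*w^2 + 8*w - 24*I*w - 28 + 8*I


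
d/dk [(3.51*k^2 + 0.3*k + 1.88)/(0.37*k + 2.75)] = (1.2987*k^2 + 19.305*k + 0.1294)/(0.1369*k^2 + 2.035*k + 7.5625)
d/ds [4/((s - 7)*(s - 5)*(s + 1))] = 4*(-3*s^2 + 22*s - 23)/(s^6 - 22*s^5 + 167*s^4 - 436*s^3 - 241*s^2 + 1610*s + 1225)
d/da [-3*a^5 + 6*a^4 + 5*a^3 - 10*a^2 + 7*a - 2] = -15*a^4 + 24*a^3 + 15*a^2 - 20*a + 7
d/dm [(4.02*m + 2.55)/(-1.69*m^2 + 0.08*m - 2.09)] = (6.7938*m^2 + 8.619*m - 8.6058)/(2.8561*m^4 - 0.2704*m^3 + 7.0706*m^2 - 0.3344*m + 4.3681)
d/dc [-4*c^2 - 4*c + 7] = -8*c - 4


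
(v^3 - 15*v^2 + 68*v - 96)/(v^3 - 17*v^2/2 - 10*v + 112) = 2*(v - 3)/(2*v + 7)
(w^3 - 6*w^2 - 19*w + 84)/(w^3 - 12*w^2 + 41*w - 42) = (w + 4)/(w - 2)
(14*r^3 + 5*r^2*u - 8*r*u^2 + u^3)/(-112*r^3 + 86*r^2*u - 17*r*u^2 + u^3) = (-r - u)/(8*r - u)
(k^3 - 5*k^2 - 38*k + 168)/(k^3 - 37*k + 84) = (k^2 - k - 42)/(k^2 + 4*k - 21)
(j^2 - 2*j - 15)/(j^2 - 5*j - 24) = (j - 5)/(j - 8)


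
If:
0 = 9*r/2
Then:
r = 0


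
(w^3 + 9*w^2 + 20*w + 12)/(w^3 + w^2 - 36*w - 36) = (w + 2)/(w - 6)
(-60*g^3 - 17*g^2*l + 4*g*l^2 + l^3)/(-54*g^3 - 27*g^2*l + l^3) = (20*g^2 - g*l - l^2)/(18*g^2 + 3*g*l - l^2)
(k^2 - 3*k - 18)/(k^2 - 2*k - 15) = (k - 6)/(k - 5)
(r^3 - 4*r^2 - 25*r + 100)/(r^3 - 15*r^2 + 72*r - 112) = (r^2 - 25)/(r^2 - 11*r + 28)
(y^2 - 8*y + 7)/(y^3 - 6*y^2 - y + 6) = (y - 7)/(y^2 - 5*y - 6)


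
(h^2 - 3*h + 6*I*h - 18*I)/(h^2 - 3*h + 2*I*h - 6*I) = (h + 6*I)/(h + 2*I)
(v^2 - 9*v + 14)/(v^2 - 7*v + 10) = (v - 7)/(v - 5)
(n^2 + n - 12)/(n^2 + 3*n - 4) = (n - 3)/(n - 1)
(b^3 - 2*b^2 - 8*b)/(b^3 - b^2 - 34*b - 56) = b*(b - 4)/(b^2 - 3*b - 28)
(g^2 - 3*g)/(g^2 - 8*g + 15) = g/(g - 5)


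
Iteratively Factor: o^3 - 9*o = (o + 3)*(o^2 - 3*o) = o*(o + 3)*(o - 3)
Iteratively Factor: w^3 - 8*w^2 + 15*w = (w)*(w^2 - 8*w + 15) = w*(w - 5)*(w - 3)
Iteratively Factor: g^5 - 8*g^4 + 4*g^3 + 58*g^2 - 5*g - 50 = (g - 1)*(g^4 - 7*g^3 - 3*g^2 + 55*g + 50) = (g - 1)*(g + 2)*(g^3 - 9*g^2 + 15*g + 25) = (g - 1)*(g + 1)*(g + 2)*(g^2 - 10*g + 25) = (g - 5)*(g - 1)*(g + 1)*(g + 2)*(g - 5)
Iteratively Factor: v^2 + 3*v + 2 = (v + 1)*(v + 2)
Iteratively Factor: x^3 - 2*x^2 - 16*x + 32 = (x + 4)*(x^2 - 6*x + 8) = (x - 2)*(x + 4)*(x - 4)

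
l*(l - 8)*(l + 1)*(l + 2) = l^4 - 5*l^3 - 22*l^2 - 16*l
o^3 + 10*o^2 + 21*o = o*(o + 3)*(o + 7)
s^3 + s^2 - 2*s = s*(s - 1)*(s + 2)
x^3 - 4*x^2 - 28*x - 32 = (x - 8)*(x + 2)^2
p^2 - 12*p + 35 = (p - 7)*(p - 5)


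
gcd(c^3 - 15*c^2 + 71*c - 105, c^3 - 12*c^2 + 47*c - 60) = c^2 - 8*c + 15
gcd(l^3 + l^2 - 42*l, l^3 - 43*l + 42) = l^2 + l - 42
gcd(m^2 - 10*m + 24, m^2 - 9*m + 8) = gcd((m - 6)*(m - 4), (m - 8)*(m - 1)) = 1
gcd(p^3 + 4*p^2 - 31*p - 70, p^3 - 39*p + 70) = p^2 + 2*p - 35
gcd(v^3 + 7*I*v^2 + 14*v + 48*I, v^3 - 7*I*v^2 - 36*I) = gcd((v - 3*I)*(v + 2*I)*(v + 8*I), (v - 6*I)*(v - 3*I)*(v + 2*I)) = v^2 - I*v + 6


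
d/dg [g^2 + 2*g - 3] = 2*g + 2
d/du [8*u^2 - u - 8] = 16*u - 1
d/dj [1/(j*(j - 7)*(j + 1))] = (-j*(j - 7) - j*(j + 1) - (j - 7)*(j + 1))/(j^2*(j - 7)^2*(j + 1)^2)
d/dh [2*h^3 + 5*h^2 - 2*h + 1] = 6*h^2 + 10*h - 2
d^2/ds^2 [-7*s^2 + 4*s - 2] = -14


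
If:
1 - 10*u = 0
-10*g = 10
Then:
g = -1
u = 1/10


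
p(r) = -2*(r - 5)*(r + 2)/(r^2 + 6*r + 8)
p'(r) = -2*(-2*r - 6)*(r - 5)*(r + 2)/(r^2 + 6*r + 8)^2 - 2*(r - 5)/(r^2 + 6*r + 8) - 2*(r + 2)/(r^2 + 6*r + 8)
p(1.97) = 1.02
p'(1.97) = -0.51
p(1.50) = 1.27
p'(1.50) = -0.60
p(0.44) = 2.05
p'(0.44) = -0.91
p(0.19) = 2.30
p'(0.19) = -1.03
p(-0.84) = 3.70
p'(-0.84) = -1.80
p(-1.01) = 4.02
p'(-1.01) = -2.01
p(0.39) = 2.10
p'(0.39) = -0.93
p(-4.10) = -182.00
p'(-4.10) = -1800.00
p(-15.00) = -3.64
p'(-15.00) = -0.15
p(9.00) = -0.62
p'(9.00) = -0.11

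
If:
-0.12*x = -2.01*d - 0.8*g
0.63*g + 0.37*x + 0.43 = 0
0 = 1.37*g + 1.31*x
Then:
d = 0.81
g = -1.77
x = 1.85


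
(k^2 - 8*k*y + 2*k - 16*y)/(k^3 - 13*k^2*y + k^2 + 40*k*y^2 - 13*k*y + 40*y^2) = (-k - 2)/(-k^2 + 5*k*y - k + 5*y)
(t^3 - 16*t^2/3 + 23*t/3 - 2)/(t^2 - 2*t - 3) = (3*t^2 - 7*t + 2)/(3*(t + 1))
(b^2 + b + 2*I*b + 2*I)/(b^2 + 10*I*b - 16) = (b + 1)/(b + 8*I)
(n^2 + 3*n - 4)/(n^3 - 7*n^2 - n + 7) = (n + 4)/(n^2 - 6*n - 7)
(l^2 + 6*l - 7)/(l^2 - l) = (l + 7)/l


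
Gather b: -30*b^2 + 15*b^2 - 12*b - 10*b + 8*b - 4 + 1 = -15*b^2 - 14*b - 3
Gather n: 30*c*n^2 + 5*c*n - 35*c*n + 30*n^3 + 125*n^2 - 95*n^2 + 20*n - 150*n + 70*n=30*n^3 + n^2*(30*c + 30) + n*(-30*c - 60)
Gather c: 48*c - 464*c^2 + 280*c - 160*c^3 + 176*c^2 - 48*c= -160*c^3 - 288*c^2 + 280*c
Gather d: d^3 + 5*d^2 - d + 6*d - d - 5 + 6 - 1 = d^3 + 5*d^2 + 4*d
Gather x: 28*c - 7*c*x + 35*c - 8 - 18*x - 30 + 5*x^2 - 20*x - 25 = 63*c + 5*x^2 + x*(-7*c - 38) - 63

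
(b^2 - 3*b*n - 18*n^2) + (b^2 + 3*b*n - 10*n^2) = 2*b^2 - 28*n^2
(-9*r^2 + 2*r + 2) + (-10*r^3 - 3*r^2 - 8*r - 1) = -10*r^3 - 12*r^2 - 6*r + 1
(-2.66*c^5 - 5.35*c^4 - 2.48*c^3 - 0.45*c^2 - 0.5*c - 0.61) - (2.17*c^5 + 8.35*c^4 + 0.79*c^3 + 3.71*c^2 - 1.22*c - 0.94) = -4.83*c^5 - 13.7*c^4 - 3.27*c^3 - 4.16*c^2 + 0.72*c + 0.33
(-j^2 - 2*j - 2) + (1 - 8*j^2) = -9*j^2 - 2*j - 1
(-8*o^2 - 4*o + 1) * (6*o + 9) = -48*o^3 - 96*o^2 - 30*o + 9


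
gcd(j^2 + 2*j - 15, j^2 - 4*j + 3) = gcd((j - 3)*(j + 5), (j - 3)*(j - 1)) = j - 3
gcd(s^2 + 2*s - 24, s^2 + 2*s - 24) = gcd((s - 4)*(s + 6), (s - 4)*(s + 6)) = s^2 + 2*s - 24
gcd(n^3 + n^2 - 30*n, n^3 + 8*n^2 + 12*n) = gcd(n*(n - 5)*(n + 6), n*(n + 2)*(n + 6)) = n^2 + 6*n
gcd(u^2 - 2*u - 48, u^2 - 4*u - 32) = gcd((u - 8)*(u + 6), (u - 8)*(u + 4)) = u - 8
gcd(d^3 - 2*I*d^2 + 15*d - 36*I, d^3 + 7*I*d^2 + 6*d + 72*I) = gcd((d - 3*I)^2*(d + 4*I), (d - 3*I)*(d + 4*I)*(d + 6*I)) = d^2 + I*d + 12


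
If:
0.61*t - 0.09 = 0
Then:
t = 0.15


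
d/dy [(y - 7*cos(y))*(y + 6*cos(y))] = y*sin(y) + 2*y + 42*sin(2*y) - cos(y)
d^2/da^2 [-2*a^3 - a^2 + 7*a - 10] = -12*a - 2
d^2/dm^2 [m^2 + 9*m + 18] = 2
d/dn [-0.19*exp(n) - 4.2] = -0.19*exp(n)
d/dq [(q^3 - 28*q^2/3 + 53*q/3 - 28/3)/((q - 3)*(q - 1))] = (q^2 - 6*q + 47/3)/(q^2 - 6*q + 9)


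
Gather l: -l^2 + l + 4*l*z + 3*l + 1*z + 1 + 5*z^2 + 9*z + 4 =-l^2 + l*(4*z + 4) + 5*z^2 + 10*z + 5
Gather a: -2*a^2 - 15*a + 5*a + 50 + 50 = -2*a^2 - 10*a + 100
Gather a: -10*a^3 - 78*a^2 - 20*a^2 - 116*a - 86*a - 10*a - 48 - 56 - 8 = -10*a^3 - 98*a^2 - 212*a - 112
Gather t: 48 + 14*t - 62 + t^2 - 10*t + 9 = t^2 + 4*t - 5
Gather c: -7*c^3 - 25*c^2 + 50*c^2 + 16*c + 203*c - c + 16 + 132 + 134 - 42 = -7*c^3 + 25*c^2 + 218*c + 240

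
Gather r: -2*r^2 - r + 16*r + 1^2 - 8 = -2*r^2 + 15*r - 7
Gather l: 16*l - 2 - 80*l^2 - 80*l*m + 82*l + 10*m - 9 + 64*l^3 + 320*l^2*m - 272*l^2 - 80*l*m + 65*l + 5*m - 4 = 64*l^3 + l^2*(320*m - 352) + l*(163 - 160*m) + 15*m - 15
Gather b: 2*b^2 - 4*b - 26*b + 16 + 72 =2*b^2 - 30*b + 88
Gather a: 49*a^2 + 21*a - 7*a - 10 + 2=49*a^2 + 14*a - 8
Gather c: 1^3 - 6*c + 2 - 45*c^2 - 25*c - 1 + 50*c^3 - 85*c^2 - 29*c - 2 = 50*c^3 - 130*c^2 - 60*c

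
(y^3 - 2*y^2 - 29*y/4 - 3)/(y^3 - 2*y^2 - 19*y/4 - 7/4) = (2*y^2 - 5*y - 12)/(2*y^2 - 5*y - 7)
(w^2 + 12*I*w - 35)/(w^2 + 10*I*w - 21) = (w + 5*I)/(w + 3*I)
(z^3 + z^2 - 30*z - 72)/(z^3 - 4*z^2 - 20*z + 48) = (z + 3)/(z - 2)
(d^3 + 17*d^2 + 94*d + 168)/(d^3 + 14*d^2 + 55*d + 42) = (d + 4)/(d + 1)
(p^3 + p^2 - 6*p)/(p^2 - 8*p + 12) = p*(p + 3)/(p - 6)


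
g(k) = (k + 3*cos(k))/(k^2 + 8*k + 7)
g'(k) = (1 - 3*sin(k))/(k^2 + 8*k + 7) + (-2*k - 8)*(k + 3*cos(k))/(k^2 + 8*k + 7)^2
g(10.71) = 0.05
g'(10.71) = 0.01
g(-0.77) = 0.97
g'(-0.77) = -2.20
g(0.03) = 0.42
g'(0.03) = -0.34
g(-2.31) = 0.70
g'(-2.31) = -0.14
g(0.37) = 0.31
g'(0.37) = -0.28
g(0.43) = 0.30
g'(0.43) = -0.27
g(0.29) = 0.34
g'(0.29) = -0.29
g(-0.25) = 0.52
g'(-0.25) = -0.43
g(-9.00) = -0.73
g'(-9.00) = -0.32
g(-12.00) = -0.17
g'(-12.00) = -0.06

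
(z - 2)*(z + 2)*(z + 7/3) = z^3 + 7*z^2/3 - 4*z - 28/3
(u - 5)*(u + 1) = u^2 - 4*u - 5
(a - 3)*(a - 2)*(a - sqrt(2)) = a^3 - 5*a^2 - sqrt(2)*a^2 + 6*a + 5*sqrt(2)*a - 6*sqrt(2)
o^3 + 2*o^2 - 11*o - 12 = (o - 3)*(o + 1)*(o + 4)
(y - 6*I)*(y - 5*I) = y^2 - 11*I*y - 30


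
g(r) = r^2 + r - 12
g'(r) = 2*r + 1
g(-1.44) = -11.37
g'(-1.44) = -1.88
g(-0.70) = -12.21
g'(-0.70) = -0.40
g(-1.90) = -10.29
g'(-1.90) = -2.80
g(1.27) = -9.12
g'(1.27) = 3.54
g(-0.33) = -12.22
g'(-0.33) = 0.34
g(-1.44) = -11.37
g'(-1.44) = -1.88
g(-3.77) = -1.56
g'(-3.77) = -6.54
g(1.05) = -9.85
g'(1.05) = 3.10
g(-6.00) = 18.00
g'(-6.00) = -11.00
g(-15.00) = 198.00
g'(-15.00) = -29.00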